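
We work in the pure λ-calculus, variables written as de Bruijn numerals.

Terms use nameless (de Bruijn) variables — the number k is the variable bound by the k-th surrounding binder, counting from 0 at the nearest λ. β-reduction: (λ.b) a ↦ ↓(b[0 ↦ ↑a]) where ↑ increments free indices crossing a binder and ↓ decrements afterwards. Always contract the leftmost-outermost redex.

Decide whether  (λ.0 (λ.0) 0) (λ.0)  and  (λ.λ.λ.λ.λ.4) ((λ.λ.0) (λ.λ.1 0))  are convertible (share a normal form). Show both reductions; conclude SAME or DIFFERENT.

Term A:
  start: (λ.0 (λ.0) 0) (λ.0)
  step 1: (λ.0) (λ.0) (λ.0)
  step 2: (λ.0) (λ.0)
  step 3: λ.0

Term B:
  start: (λ.λ.λ.λ.λ.4) ((λ.λ.0) (λ.λ.1 0))
  step 1: λ.λ.λ.λ.(λ.λ.0) (λ.λ.1 0)
  step 2: λ.λ.λ.λ.λ.0

Answer: DIFFERENT — A ⇓ λ.0, B ⇓ λ.λ.λ.λ.λ.0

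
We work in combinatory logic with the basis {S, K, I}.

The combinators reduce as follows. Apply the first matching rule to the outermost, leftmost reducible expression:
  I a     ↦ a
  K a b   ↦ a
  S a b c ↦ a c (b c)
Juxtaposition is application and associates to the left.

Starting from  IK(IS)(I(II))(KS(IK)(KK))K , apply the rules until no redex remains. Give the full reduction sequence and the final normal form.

Answer: normal form = S(S(KK))K  (in 4 steps)

Derivation:
  start: IK(IS)(I(II))(KS(IK)(KK))K
  step 1: K(IS)(I(II))(KS(IK)(KK))K
  step 2: IS(KS(IK)(KK))K
  step 3: S(KS(IK)(KK))K
  step 4: S(S(KK))K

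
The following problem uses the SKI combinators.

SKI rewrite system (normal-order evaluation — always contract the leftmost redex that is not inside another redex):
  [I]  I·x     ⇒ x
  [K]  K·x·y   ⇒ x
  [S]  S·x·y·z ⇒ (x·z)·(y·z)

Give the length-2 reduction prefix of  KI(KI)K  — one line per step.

  start: KI(KI)K
  [1] IK
  [2] K

Answer: after 2 steps: K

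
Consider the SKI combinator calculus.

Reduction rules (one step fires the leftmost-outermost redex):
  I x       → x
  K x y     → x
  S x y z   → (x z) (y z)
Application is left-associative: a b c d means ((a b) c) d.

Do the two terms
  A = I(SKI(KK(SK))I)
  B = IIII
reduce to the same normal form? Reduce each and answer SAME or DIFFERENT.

Answer: DIFFERENT — A ⇓ KI, B ⇓ I

Reduction:
Term A:
  start: I(SKI(KK(SK))I)
  →1  SKI(KK(SK))I
  →2  K(KK(SK))(I(KK(SK)))I
  →3  KK(SK)I
  →4  KI

Term B:
  start: IIII
  →1  III
  →2  II
  →3  I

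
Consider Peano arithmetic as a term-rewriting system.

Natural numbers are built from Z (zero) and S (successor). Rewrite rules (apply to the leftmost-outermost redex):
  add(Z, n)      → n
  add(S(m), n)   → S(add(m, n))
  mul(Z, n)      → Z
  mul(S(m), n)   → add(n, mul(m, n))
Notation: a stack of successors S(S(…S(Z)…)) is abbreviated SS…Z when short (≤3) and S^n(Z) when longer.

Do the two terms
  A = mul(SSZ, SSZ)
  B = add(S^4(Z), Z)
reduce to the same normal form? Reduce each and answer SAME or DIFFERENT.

Answer: SAME — A ⇓ S^4(Z), B ⇓ S^4(Z)

Reduction:
Term A:
  start: mul(SSZ, SSZ)
  [1] add(SSZ, mul(SZ, SSZ))
  [2] S(add(SZ, mul(SZ, SSZ)))
  [3] S(S(add(Z, mul(SZ, SSZ))))
  [4] S(S(mul(SZ, SSZ)))
  [5] S(S(add(SSZ, mul(Z, SSZ))))
  [6] S(S(S(add(SZ, mul(Z, SSZ)))))
  [7] S(S(S(S(add(Z, mul(Z, SSZ))))))
  [8] S(S(S(S(mul(Z, SSZ)))))
  [9] S^4(Z)

Term B:
  start: add(S^4(Z), Z)
  [1] S(add(SSSZ, Z))
  [2] S(S(add(SSZ, Z)))
  [3] S(S(S(add(SZ, Z))))
  [4] S(S(S(S(add(Z, Z)))))
  [5] S^4(Z)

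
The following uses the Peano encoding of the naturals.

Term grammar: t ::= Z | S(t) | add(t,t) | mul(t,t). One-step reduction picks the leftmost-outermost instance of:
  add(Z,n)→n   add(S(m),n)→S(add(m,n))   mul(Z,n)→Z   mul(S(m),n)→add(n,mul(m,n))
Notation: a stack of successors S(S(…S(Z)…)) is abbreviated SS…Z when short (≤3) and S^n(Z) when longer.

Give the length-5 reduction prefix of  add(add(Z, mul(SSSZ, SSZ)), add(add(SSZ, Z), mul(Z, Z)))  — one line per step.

Answer: after 5 steps: S(add(S(add(Z, mul(SSZ, SSZ))), add(add(SSZ, Z), mul(Z, Z))))

Reduction:
  start: add(add(Z, mul(SSSZ, SSZ)), add(add(SSZ, Z), mul(Z, Z)))
  [1] add(mul(SSSZ, SSZ), add(add(SSZ, Z), mul(Z, Z)))
  [2] add(add(SSZ, mul(SSZ, SSZ)), add(add(SSZ, Z), mul(Z, Z)))
  [3] add(S(add(SZ, mul(SSZ, SSZ))), add(add(SSZ, Z), mul(Z, Z)))
  [4] S(add(add(SZ, mul(SSZ, SSZ)), add(add(SSZ, Z), mul(Z, Z))))
  [5] S(add(S(add(Z, mul(SSZ, SSZ))), add(add(SSZ, Z), mul(Z, Z))))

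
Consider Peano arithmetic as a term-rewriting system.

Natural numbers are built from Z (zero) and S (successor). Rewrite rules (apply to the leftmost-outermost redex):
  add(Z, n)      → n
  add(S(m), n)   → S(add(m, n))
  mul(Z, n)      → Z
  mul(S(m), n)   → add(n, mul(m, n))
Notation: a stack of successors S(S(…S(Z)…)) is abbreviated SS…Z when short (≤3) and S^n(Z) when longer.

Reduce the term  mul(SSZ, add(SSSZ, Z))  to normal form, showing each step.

  start: mul(SSZ, add(SSSZ, Z))
  [1] add(add(SSSZ, Z), mul(SZ, add(SSSZ, Z)))
  [2] add(S(add(SSZ, Z)), mul(SZ, add(SSSZ, Z)))
  [3] S(add(add(SSZ, Z), mul(SZ, add(SSSZ, Z))))
  [4] S(add(S(add(SZ, Z)), mul(SZ, add(SSSZ, Z))))
  [5] S(S(add(add(SZ, Z), mul(SZ, add(SSSZ, Z)))))
  [6] S(S(add(S(add(Z, Z)), mul(SZ, add(SSSZ, Z)))))
  [7] S(S(S(add(add(Z, Z), mul(SZ, add(SSSZ, Z))))))
  [8] S(S(S(add(Z, mul(SZ, add(SSSZ, Z))))))
  [9] S(S(S(mul(SZ, add(SSSZ, Z)))))
  [10] S(S(S(add(add(SSSZ, Z), mul(Z, add(SSSZ, Z))))))
  [11] S(S(S(add(S(add(SSZ, Z)), mul(Z, add(SSSZ, Z))))))
  [12] S(S(S(S(add(add(SSZ, Z), mul(Z, add(SSSZ, Z)))))))
  [13] S(S(S(S(add(S(add(SZ, Z)), mul(Z, add(SSSZ, Z)))))))
  [14] S(S(S(S(S(add(add(SZ, Z), mul(Z, add(SSSZ, Z))))))))
  [15] S(S(S(S(S(add(S(add(Z, Z)), mul(Z, add(SSSZ, Z))))))))
  [16] S(S(S(S(S(S(add(add(Z, Z), mul(Z, add(SSSZ, Z)))))))))
  [17] S(S(S(S(S(S(add(Z, mul(Z, add(SSSZ, Z)))))))))
  [18] S(S(S(S(S(S(mul(Z, add(SSSZ, Z))))))))
  [19] S^6(Z)

Answer: normal form = S^6(Z)  (in 19 steps)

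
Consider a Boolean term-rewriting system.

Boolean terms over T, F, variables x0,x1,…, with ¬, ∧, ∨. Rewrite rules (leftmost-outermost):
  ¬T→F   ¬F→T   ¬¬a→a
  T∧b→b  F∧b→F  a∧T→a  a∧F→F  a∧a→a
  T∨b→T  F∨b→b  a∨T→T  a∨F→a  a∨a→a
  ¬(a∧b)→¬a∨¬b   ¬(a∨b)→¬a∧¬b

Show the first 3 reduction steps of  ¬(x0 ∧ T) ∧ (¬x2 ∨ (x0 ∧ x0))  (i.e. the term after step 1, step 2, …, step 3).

Answer: after 3 steps: ¬x0 ∧ (¬x2 ∨ (x0 ∧ x0))

Derivation:
  start: ¬(x0 ∧ T) ∧ (¬x2 ∨ (x0 ∧ x0))
  →1  (¬x0 ∨ ¬T) ∧ (¬x2 ∨ (x0 ∧ x0))
  →2  (¬x0 ∨ F) ∧ (¬x2 ∨ (x0 ∧ x0))
  →3  ¬x0 ∧ (¬x2 ∨ (x0 ∧ x0))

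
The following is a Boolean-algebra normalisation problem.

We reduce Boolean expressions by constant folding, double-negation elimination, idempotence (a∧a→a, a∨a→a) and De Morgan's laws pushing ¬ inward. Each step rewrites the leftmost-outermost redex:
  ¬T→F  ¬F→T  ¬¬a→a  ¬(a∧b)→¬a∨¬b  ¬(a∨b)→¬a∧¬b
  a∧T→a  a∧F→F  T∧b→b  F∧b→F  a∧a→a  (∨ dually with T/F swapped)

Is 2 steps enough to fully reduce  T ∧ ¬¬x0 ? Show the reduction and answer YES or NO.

  start: T ∧ ¬¬x0
  [1] ¬¬x0
  [2] x0

Answer: YES — reaches normal form x0 in 2 ≤ 2 steps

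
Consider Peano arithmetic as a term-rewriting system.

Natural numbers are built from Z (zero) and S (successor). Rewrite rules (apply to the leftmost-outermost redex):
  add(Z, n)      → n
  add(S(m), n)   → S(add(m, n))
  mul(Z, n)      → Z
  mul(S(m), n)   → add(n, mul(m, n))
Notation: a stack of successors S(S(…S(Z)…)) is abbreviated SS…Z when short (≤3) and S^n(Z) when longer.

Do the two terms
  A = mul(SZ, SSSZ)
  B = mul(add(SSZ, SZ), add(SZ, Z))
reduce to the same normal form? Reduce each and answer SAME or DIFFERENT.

Term A:
  start: mul(SZ, SSSZ)
  [1] add(SSSZ, mul(Z, SSSZ))
  [2] S(add(SSZ, mul(Z, SSSZ)))
  [3] S(S(add(SZ, mul(Z, SSSZ))))
  [4] S(S(S(add(Z, mul(Z, SSSZ)))))
  [5] S(S(S(mul(Z, SSSZ))))
  [6] SSSZ

Term B:
  start: mul(add(SSZ, SZ), add(SZ, Z))
  [1] mul(S(add(SZ, SZ)), add(SZ, Z))
  [2] add(add(SZ, Z), mul(add(SZ, SZ), add(SZ, Z)))
  [3] add(S(add(Z, Z)), mul(add(SZ, SZ), add(SZ, Z)))
  [4] S(add(add(Z, Z), mul(add(SZ, SZ), add(SZ, Z))))
  [5] S(add(Z, mul(add(SZ, SZ), add(SZ, Z))))
  [6] S(mul(add(SZ, SZ), add(SZ, Z)))
  [7] S(mul(S(add(Z, SZ)), add(SZ, Z)))
  [8] S(add(add(SZ, Z), mul(add(Z, SZ), add(SZ, Z))))
  [9] S(add(S(add(Z, Z)), mul(add(Z, SZ), add(SZ, Z))))
  [10] S(S(add(add(Z, Z), mul(add(Z, SZ), add(SZ, Z)))))
  [11] S(S(add(Z, mul(add(Z, SZ), add(SZ, Z)))))
  [12] S(S(mul(add(Z, SZ), add(SZ, Z))))
  [13] S(S(mul(SZ, add(SZ, Z))))
  [14] S(S(add(add(SZ, Z), mul(Z, add(SZ, Z)))))
  [15] S(S(add(S(add(Z, Z)), mul(Z, add(SZ, Z)))))
  [16] S(S(S(add(add(Z, Z), mul(Z, add(SZ, Z))))))
  [17] S(S(S(add(Z, mul(Z, add(SZ, Z))))))
  [18] S(S(S(mul(Z, add(SZ, Z)))))
  [19] SSSZ

Answer: SAME — A ⇓ SSSZ, B ⇓ SSSZ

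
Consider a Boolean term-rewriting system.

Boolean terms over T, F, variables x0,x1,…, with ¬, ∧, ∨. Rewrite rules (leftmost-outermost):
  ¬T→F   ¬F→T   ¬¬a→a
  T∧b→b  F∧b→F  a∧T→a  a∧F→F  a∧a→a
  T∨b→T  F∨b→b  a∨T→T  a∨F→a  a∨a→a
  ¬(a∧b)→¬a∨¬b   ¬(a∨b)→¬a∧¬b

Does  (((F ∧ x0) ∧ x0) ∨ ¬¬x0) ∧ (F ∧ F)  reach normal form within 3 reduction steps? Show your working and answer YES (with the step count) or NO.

  start: (((F ∧ x0) ∧ x0) ∨ ¬¬x0) ∧ (F ∧ F)
  [1] ((F ∧ x0) ∨ ¬¬x0) ∧ (F ∧ F)
  [2] (F ∨ ¬¬x0) ∧ (F ∧ F)
  [3] ¬¬x0 ∧ (F ∧ F)

Answer: NO — after 3 steps the term is ¬¬x0 ∧ (F ∧ F), not yet normal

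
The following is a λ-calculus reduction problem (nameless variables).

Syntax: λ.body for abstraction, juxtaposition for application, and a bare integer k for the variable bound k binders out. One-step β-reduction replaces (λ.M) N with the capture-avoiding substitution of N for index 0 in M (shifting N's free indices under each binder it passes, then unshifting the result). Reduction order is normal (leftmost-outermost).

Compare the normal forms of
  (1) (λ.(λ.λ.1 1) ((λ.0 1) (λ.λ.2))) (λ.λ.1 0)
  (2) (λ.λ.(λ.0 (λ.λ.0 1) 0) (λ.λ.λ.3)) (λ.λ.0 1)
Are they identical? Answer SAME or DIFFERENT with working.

Answer: DIFFERENT — A ⇓ λ.λ.λ.1 0, B ⇓ λ.λ.1

Derivation:
Term A:
  start: (λ.(λ.λ.1 1) ((λ.0 1) (λ.λ.2))) (λ.λ.1 0)
  step 1: (λ.λ.1 1) ((λ.0 (λ.λ.1 0)) (λ.λ.λ.λ.1 0))
  step 2: λ.(λ.0 (λ.λ.1 0)) (λ.λ.λ.λ.1 0) ((λ.0 (λ.λ.1 0)) (λ.λ.λ.λ.1 0))
  step 3: λ.(λ.λ.λ.λ.1 0) (λ.λ.1 0) ((λ.0 (λ.λ.1 0)) (λ.λ.λ.λ.1 0))
  step 4: λ.(λ.λ.λ.1 0) ((λ.0 (λ.λ.1 0)) (λ.λ.λ.λ.1 0))
  step 5: λ.λ.λ.1 0

Term B:
  start: (λ.λ.(λ.0 (λ.λ.0 1) 0) (λ.λ.λ.3)) (λ.λ.0 1)
  step 1: λ.(λ.0 (λ.λ.0 1) 0) (λ.λ.λ.3)
  step 2: λ.(λ.λ.λ.3) (λ.λ.0 1) (λ.λ.λ.3)
  step 3: λ.(λ.λ.2) (λ.λ.λ.3)
  step 4: λ.λ.1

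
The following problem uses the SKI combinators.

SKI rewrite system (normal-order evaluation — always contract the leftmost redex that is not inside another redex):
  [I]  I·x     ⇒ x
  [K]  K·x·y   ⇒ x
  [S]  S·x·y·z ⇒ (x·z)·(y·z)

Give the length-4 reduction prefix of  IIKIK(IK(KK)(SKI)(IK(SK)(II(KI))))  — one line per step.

Answer: after 4 steps: IK(KK)(SKI)(IK(SK)(II(KI)))

Reduction:
  start: IIKIK(IK(KK)(SKI)(IK(SK)(II(KI))))
  →1  IKIK(IK(KK)(SKI)(IK(SK)(II(KI))))
  →2  KIK(IK(KK)(SKI)(IK(SK)(II(KI))))
  →3  I(IK(KK)(SKI)(IK(SK)(II(KI))))
  →4  IK(KK)(SKI)(IK(SK)(II(KI)))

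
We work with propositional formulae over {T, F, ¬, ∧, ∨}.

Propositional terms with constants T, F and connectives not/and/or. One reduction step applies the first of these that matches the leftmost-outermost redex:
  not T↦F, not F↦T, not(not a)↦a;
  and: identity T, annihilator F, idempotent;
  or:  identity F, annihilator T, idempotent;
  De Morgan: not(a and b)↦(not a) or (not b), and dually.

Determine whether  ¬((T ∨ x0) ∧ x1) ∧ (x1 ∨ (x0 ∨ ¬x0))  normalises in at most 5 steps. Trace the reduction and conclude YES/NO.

Answer: YES — reaches normal form ¬x1 ∧ (x1 ∨ (x0 ∨ ¬x0)) in 5 ≤ 5 steps

Reduction:
  start: ¬((T ∨ x0) ∧ x1) ∧ (x1 ∨ (x0 ∨ ¬x0))
  step 1: (¬(T ∨ x0) ∨ ¬x1) ∧ (x1 ∨ (x0 ∨ ¬x0))
  step 2: ((¬T ∧ ¬x0) ∨ ¬x1) ∧ (x1 ∨ (x0 ∨ ¬x0))
  step 3: ((F ∧ ¬x0) ∨ ¬x1) ∧ (x1 ∨ (x0 ∨ ¬x0))
  step 4: (F ∨ ¬x1) ∧ (x1 ∨ (x0 ∨ ¬x0))
  step 5: ¬x1 ∧ (x1 ∨ (x0 ∨ ¬x0))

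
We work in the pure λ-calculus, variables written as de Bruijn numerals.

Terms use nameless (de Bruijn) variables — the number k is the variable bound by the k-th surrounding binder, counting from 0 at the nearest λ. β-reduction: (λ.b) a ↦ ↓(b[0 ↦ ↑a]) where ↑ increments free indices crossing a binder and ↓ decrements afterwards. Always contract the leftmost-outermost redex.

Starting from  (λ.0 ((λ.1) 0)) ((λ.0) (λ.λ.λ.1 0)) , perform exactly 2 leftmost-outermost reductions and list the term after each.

  start: (λ.0 ((λ.1) 0)) ((λ.0) (λ.λ.λ.1 0))
  →1  (λ.0) (λ.λ.λ.1 0) ((λ.(λ.0) (λ.λ.λ.1 0)) ((λ.0) (λ.λ.λ.1 0)))
  →2  (λ.λ.λ.1 0) ((λ.(λ.0) (λ.λ.λ.1 0)) ((λ.0) (λ.λ.λ.1 0)))

Answer: after 2 steps: (λ.λ.λ.1 0) ((λ.(λ.0) (λ.λ.λ.1 0)) ((λ.0) (λ.λ.λ.1 0)))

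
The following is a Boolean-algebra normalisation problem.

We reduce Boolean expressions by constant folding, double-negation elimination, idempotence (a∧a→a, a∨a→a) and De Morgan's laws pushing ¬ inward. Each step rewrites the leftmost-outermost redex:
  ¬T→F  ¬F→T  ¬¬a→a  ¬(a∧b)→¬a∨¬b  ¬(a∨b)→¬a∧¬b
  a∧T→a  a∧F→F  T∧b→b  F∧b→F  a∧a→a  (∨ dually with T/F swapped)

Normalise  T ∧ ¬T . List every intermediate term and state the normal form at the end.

  start: T ∧ ¬T
  [1] ¬T
  [2] F

Answer: normal form = F  (in 2 steps)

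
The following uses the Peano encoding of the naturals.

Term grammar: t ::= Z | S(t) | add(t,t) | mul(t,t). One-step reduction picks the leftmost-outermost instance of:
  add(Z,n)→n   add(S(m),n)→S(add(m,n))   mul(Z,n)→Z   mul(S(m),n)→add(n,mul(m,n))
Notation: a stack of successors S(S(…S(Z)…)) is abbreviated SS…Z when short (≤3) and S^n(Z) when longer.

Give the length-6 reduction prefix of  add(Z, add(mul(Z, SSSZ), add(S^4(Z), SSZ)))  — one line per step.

Answer: after 6 steps: S(S(S(add(SZ, SSZ))))

Reduction:
  start: add(Z, add(mul(Z, SSSZ), add(S^4(Z), SSZ)))
  [1] add(mul(Z, SSSZ), add(S^4(Z), SSZ))
  [2] add(Z, add(S^4(Z), SSZ))
  [3] add(S^4(Z), SSZ)
  [4] S(add(SSSZ, SSZ))
  [5] S(S(add(SSZ, SSZ)))
  [6] S(S(S(add(SZ, SSZ))))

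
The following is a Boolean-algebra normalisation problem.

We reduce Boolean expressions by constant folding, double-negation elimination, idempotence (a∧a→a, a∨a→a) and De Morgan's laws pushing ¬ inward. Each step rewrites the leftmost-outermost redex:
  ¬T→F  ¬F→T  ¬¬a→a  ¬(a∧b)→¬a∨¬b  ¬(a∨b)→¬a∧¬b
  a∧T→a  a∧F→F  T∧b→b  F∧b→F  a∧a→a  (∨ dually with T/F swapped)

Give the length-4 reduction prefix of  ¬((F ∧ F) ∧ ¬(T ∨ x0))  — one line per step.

  start: ¬((F ∧ F) ∧ ¬(T ∨ x0))
  step 1: ¬(F ∧ F) ∨ ¬¬(T ∨ x0)
  step 2: (¬F ∨ ¬F) ∨ ¬¬(T ∨ x0)
  step 3: ¬F ∨ ¬¬(T ∨ x0)
  step 4: T ∨ ¬¬(T ∨ x0)

Answer: after 4 steps: T ∨ ¬¬(T ∨ x0)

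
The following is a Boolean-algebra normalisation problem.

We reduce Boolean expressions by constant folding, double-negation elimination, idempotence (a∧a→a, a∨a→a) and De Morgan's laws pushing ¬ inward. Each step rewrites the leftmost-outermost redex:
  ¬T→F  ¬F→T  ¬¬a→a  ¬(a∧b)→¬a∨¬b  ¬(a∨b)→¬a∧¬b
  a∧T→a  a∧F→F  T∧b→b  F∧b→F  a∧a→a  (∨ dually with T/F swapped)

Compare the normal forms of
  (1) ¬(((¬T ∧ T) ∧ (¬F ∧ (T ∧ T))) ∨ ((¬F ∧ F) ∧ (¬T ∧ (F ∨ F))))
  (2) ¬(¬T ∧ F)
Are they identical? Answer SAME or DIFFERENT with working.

Answer: SAME — A ⇓ T, B ⇓ T

Working:
Term A:
  start: ¬(((¬T ∧ T) ∧ (¬F ∧ (T ∧ T))) ∨ ((¬F ∧ F) ∧ (¬T ∧ (F ∨ F))))
  step 1: ¬((¬T ∧ T) ∧ (¬F ∧ (T ∧ T))) ∧ ¬((¬F ∧ F) ∧ (¬T ∧ (F ∨ F)))
  step 2: (¬(¬T ∧ T) ∨ ¬(¬F ∧ (T ∧ T))) ∧ ¬((¬F ∧ F) ∧ (¬T ∧ (F ∨ F)))
  step 3: ((¬¬T ∨ ¬T) ∨ ¬(¬F ∧ (T ∧ T))) ∧ ¬((¬F ∧ F) ∧ (¬T ∧ (F ∨ F)))
  step 4: ((T ∨ ¬T) ∨ ¬(¬F ∧ (T ∧ T))) ∧ ¬((¬F ∧ F) ∧ (¬T ∧ (F ∨ F)))
  step 5: (T ∨ ¬(¬F ∧ (T ∧ T))) ∧ ¬((¬F ∧ F) ∧ (¬T ∧ (F ∨ F)))
  step 6: T ∧ ¬((¬F ∧ F) ∧ (¬T ∧ (F ∨ F)))
  step 7: ¬((¬F ∧ F) ∧ (¬T ∧ (F ∨ F)))
  step 8: ¬(¬F ∧ F) ∨ ¬(¬T ∧ (F ∨ F))
  step 9: (¬¬F ∨ ¬F) ∨ ¬(¬T ∧ (F ∨ F))
  step 10: (F ∨ ¬F) ∨ ¬(¬T ∧ (F ∨ F))
  step 11: ¬F ∨ ¬(¬T ∧ (F ∨ F))
  step 12: T ∨ ¬(¬T ∧ (F ∨ F))
  step 13: T

Term B:
  start: ¬(¬T ∧ F)
  step 1: ¬¬T ∨ ¬F
  step 2: T ∨ ¬F
  step 3: T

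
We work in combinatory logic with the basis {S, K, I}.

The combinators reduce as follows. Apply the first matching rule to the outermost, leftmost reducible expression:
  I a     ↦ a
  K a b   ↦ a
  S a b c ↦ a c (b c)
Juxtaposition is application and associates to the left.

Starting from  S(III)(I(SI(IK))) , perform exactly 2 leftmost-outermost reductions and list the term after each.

  start: S(III)(I(SI(IK)))
  [1] S(II)(I(SI(IK)))
  [2] SI(I(SI(IK)))

Answer: after 2 steps: SI(I(SI(IK)))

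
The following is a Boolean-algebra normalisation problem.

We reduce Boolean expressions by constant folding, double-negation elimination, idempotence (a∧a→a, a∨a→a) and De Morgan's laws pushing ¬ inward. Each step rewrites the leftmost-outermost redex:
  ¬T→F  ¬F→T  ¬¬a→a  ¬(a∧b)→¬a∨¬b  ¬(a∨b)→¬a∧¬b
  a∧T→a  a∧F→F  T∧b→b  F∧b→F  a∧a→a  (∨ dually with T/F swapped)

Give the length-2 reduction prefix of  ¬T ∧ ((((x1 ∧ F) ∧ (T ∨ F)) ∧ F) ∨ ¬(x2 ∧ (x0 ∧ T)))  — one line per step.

Answer: after 2 steps: F

Reduction:
  start: ¬T ∧ ((((x1 ∧ F) ∧ (T ∨ F)) ∧ F) ∨ ¬(x2 ∧ (x0 ∧ T)))
  step 1: F ∧ ((((x1 ∧ F) ∧ (T ∨ F)) ∧ F) ∨ ¬(x2 ∧ (x0 ∧ T)))
  step 2: F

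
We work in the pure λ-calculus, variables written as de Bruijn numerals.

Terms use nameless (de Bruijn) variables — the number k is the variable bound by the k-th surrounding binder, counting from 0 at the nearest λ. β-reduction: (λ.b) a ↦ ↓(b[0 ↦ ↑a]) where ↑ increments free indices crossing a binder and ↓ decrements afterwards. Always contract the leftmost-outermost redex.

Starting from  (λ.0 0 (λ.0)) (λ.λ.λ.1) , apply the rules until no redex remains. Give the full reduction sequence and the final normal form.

  start: (λ.0 0 (λ.0)) (λ.λ.λ.1)
  [1] (λ.λ.λ.1) (λ.λ.λ.1) (λ.0)
  [2] (λ.λ.1) (λ.0)
  [3] λ.λ.0

Answer: normal form = λ.λ.0  (in 3 steps)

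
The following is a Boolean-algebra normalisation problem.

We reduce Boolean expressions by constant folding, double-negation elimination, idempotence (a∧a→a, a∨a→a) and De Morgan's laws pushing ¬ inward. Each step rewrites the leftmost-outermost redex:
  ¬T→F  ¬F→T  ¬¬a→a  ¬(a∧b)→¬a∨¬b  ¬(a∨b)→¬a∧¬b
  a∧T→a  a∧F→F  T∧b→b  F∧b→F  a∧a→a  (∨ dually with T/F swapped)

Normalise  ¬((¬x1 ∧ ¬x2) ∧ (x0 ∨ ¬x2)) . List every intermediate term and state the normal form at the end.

Answer: normal form = (x1 ∨ x2) ∨ (¬x0 ∧ x2)  (in 6 steps)

Reduction:
  start: ¬((¬x1 ∧ ¬x2) ∧ (x0 ∨ ¬x2))
  →1  ¬(¬x1 ∧ ¬x2) ∨ ¬(x0 ∨ ¬x2)
  →2  (¬¬x1 ∨ ¬¬x2) ∨ ¬(x0 ∨ ¬x2)
  →3  (x1 ∨ ¬¬x2) ∨ ¬(x0 ∨ ¬x2)
  →4  (x1 ∨ x2) ∨ ¬(x0 ∨ ¬x2)
  →5  (x1 ∨ x2) ∨ (¬x0 ∧ ¬¬x2)
  →6  (x1 ∨ x2) ∨ (¬x0 ∧ x2)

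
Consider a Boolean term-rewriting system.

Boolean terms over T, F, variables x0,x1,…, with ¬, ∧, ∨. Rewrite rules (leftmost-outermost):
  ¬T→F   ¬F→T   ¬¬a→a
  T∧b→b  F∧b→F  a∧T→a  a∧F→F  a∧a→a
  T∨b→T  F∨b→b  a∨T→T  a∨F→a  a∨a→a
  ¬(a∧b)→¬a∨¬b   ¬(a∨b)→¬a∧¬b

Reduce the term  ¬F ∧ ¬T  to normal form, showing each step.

  start: ¬F ∧ ¬T
  step 1: T ∧ ¬T
  step 2: ¬T
  step 3: F

Answer: normal form = F  (in 3 steps)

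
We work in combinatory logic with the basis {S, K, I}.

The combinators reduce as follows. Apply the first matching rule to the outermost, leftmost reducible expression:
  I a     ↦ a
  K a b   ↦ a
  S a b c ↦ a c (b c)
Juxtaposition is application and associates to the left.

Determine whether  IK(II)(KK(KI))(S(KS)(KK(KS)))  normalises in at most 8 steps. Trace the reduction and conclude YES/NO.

  start: IK(II)(KK(KI))(S(KS)(KK(KS)))
  →1  K(II)(KK(KI))(S(KS)(KK(KS)))
  →2  II(S(KS)(KK(KS)))
  →3  I(S(KS)(KK(KS)))
  →4  S(KS)(KK(KS))
  →5  S(KS)K

Answer: YES — reaches normal form S(KS)K in 5 ≤ 8 steps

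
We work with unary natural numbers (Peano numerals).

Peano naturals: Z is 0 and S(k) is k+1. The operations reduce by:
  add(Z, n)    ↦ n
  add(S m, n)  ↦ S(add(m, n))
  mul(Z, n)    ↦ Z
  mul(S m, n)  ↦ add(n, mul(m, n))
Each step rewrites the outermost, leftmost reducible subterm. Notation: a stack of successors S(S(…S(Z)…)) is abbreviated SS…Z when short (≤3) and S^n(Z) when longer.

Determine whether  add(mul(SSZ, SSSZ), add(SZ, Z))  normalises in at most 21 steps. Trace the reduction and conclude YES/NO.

  start: add(mul(SSZ, SSSZ), add(SZ, Z))
  [1] add(add(SSSZ, mul(SZ, SSSZ)), add(SZ, Z))
  [2] add(S(add(SSZ, mul(SZ, SSSZ))), add(SZ, Z))
  [3] S(add(add(SSZ, mul(SZ, SSSZ)), add(SZ, Z)))
  [4] S(add(S(add(SZ, mul(SZ, SSSZ))), add(SZ, Z)))
  [5] S(S(add(add(SZ, mul(SZ, SSSZ)), add(SZ, Z))))
  [6] S(S(add(S(add(Z, mul(SZ, SSSZ))), add(SZ, Z))))
  [7] S(S(S(add(add(Z, mul(SZ, SSSZ)), add(SZ, Z)))))
  [8] S(S(S(add(mul(SZ, SSSZ), add(SZ, Z)))))
  [9] S(S(S(add(add(SSSZ, mul(Z, SSSZ)), add(SZ, Z)))))
  [10] S(S(S(add(S(add(SSZ, mul(Z, SSSZ))), add(SZ, Z)))))
  [11] S(S(S(S(add(add(SSZ, mul(Z, SSSZ)), add(SZ, Z))))))
  [12] S(S(S(S(add(S(add(SZ, mul(Z, SSSZ))), add(SZ, Z))))))
  [13] S(S(S(S(S(add(add(SZ, mul(Z, SSSZ)), add(SZ, Z)))))))
  [14] S(S(S(S(S(add(S(add(Z, mul(Z, SSSZ))), add(SZ, Z)))))))
  [15] S(S(S(S(S(S(add(add(Z, mul(Z, SSSZ)), add(SZ, Z))))))))
  [16] S(S(S(S(S(S(add(mul(Z, SSSZ), add(SZ, Z))))))))
  [17] S(S(S(S(S(S(add(Z, add(SZ, Z))))))))
  [18] S(S(S(S(S(S(add(SZ, Z)))))))
  [19] S(S(S(S(S(S(S(add(Z, Z))))))))
  [20] S^7(Z)

Answer: YES — reaches normal form S^7(Z) in 20 ≤ 21 steps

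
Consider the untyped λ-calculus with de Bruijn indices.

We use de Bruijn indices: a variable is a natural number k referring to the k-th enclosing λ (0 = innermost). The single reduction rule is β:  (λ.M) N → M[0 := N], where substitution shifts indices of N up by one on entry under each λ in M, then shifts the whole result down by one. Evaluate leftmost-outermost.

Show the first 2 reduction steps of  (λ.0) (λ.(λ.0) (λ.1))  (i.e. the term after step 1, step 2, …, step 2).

Answer: after 2 steps: λ.λ.1

Working:
  start: (λ.0) (λ.(λ.0) (λ.1))
  [1] λ.(λ.0) (λ.1)
  [2] λ.λ.1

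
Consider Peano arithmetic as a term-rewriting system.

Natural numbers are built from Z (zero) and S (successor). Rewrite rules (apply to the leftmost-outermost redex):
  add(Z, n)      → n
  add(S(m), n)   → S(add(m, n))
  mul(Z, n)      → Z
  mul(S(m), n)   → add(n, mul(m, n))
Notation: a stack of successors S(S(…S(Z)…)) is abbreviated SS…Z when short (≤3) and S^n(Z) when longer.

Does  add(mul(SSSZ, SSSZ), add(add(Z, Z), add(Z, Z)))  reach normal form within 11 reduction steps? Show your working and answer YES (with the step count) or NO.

Answer: NO — after 11 steps the term is S(S(S(S(add(add(SSZ, mul(SZ, SSSZ)), add(add(Z, Z), add(Z, Z))))))), not yet normal

Derivation:
  start: add(mul(SSSZ, SSSZ), add(add(Z, Z), add(Z, Z)))
  step 1: add(add(SSSZ, mul(SSZ, SSSZ)), add(add(Z, Z), add(Z, Z)))
  step 2: add(S(add(SSZ, mul(SSZ, SSSZ))), add(add(Z, Z), add(Z, Z)))
  step 3: S(add(add(SSZ, mul(SSZ, SSSZ)), add(add(Z, Z), add(Z, Z))))
  step 4: S(add(S(add(SZ, mul(SSZ, SSSZ))), add(add(Z, Z), add(Z, Z))))
  step 5: S(S(add(add(SZ, mul(SSZ, SSSZ)), add(add(Z, Z), add(Z, Z)))))
  step 6: S(S(add(S(add(Z, mul(SSZ, SSSZ))), add(add(Z, Z), add(Z, Z)))))
  step 7: S(S(S(add(add(Z, mul(SSZ, SSSZ)), add(add(Z, Z), add(Z, Z))))))
  step 8: S(S(S(add(mul(SSZ, SSSZ), add(add(Z, Z), add(Z, Z))))))
  step 9: S(S(S(add(add(SSSZ, mul(SZ, SSSZ)), add(add(Z, Z), add(Z, Z))))))
  step 10: S(S(S(add(S(add(SSZ, mul(SZ, SSSZ))), add(add(Z, Z), add(Z, Z))))))
  step 11: S(S(S(S(add(add(SSZ, mul(SZ, SSSZ)), add(add(Z, Z), add(Z, Z)))))))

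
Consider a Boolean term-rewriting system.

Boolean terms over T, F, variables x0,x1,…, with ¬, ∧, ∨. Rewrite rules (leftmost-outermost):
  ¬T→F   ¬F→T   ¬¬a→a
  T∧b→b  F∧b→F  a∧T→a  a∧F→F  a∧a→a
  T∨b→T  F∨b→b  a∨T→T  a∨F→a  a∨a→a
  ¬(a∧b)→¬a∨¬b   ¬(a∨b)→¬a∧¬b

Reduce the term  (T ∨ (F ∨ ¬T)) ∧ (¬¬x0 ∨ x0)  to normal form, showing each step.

Answer: normal form = x0  (in 4 steps)

Derivation:
  start: (T ∨ (F ∨ ¬T)) ∧ (¬¬x0 ∨ x0)
  →1  T ∧ (¬¬x0 ∨ x0)
  →2  ¬¬x0 ∨ x0
  →3  x0 ∨ x0
  →4  x0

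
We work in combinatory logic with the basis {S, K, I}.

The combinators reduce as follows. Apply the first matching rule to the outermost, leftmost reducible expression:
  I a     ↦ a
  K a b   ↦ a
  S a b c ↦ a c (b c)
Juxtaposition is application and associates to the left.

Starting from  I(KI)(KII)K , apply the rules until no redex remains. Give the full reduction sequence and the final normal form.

Answer: normal form = K  (in 3 steps)

Reduction:
  start: I(KI)(KII)K
  [1] KI(KII)K
  [2] IK
  [3] K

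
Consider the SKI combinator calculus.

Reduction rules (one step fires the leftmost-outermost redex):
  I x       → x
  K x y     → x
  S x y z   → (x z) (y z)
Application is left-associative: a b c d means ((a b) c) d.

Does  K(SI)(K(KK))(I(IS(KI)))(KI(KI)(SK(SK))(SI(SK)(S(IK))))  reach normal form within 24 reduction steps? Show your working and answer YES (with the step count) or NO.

Answer: YES — reaches normal form S(KI)(SK(SK(SK))) in 22 ≤ 24 steps

Working:
  start: K(SI)(K(KK))(I(IS(KI)))(KI(KI)(SK(SK))(SI(SK)(S(IK))))
  step 1: SI(I(IS(KI)))(KI(KI)(SK(SK))(SI(SK)(S(IK))))
  step 2: I(KI(KI)(SK(SK))(SI(SK)(S(IK))))(I(IS(KI))(KI(KI)(SK(SK))(SI(SK)(S(IK)))))
  step 3: KI(KI)(SK(SK))(SI(SK)(S(IK)))(I(IS(KI))(KI(KI)(SK(SK))(SI(SK)(S(IK)))))
  step 4: I(SK(SK))(SI(SK)(S(IK)))(I(IS(KI))(KI(KI)(SK(SK))(SI(SK)(S(IK)))))
  step 5: SK(SK)(SI(SK)(S(IK)))(I(IS(KI))(KI(KI)(SK(SK))(SI(SK)(S(IK)))))
  step 6: K(SI(SK)(S(IK)))(SK(SI(SK)(S(IK))))(I(IS(KI))(KI(KI)(SK(SK))(SI(SK)(S(IK)))))
  step 7: SI(SK)(S(IK))(I(IS(KI))(KI(KI)(SK(SK))(SI(SK)(S(IK)))))
  step 8: I(S(IK))(SK(S(IK)))(I(IS(KI))(KI(KI)(SK(SK))(SI(SK)(S(IK)))))
  step 9: S(IK)(SK(S(IK)))(I(IS(KI))(KI(KI)(SK(SK))(SI(SK)(S(IK)))))
  step 10: IK(I(IS(KI))(KI(KI)(SK(SK))(SI(SK)(S(IK)))))(SK(S(IK))(I(IS(KI))(KI(KI)(SK(SK))(SI(SK)(S(IK))))))
  step 11: K(I(IS(KI))(KI(KI)(SK(SK))(SI(SK)(S(IK)))))(SK(S(IK))(I(IS(KI))(KI(KI)(SK(SK))(SI(SK)(S(IK))))))
  step 12: I(IS(KI))(KI(KI)(SK(SK))(SI(SK)(S(IK))))
  step 13: IS(KI)(KI(KI)(SK(SK))(SI(SK)(S(IK))))
  step 14: S(KI)(KI(KI)(SK(SK))(SI(SK)(S(IK))))
  step 15: S(KI)(I(SK(SK))(SI(SK)(S(IK))))
  step 16: S(KI)(SK(SK)(SI(SK)(S(IK))))
  step 17: S(KI)(K(SI(SK)(S(IK)))(SK(SI(SK)(S(IK)))))
  step 18: S(KI)(SI(SK)(S(IK)))
  step 19: S(KI)(I(S(IK))(SK(S(IK))))
  step 20: S(KI)(S(IK)(SK(S(IK))))
  step 21: S(KI)(SK(SK(S(IK))))
  step 22: S(KI)(SK(SK(SK)))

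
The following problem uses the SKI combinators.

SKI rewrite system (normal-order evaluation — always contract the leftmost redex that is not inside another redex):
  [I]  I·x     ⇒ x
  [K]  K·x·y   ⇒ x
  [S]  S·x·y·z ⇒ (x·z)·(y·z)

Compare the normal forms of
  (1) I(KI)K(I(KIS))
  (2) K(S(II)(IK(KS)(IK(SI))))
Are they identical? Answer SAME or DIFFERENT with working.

Term A:
  start: I(KI)K(I(KIS))
  [1] KIK(I(KIS))
  [2] I(I(KIS))
  [3] I(KIS)
  [4] KIS
  [5] I

Term B:
  start: K(S(II)(IK(KS)(IK(SI))))
  [1] K(SI(IK(KS)(IK(SI))))
  [2] K(SI(K(KS)(IK(SI))))
  [3] K(SI(KS))

Answer: DIFFERENT — A ⇓ I, B ⇓ K(SI(KS))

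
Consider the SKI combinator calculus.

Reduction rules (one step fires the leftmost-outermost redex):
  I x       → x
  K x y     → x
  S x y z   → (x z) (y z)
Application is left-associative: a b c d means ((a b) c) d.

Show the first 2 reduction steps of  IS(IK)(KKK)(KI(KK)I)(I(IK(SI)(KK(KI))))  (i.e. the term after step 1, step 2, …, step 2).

Answer: after 2 steps: IK(KI(KK)I)(KKK(KI(KK)I))(I(IK(SI)(KK(KI))))

Working:
  start: IS(IK)(KKK)(KI(KK)I)(I(IK(SI)(KK(KI))))
  step 1: S(IK)(KKK)(KI(KK)I)(I(IK(SI)(KK(KI))))
  step 2: IK(KI(KK)I)(KKK(KI(KK)I))(I(IK(SI)(KK(KI))))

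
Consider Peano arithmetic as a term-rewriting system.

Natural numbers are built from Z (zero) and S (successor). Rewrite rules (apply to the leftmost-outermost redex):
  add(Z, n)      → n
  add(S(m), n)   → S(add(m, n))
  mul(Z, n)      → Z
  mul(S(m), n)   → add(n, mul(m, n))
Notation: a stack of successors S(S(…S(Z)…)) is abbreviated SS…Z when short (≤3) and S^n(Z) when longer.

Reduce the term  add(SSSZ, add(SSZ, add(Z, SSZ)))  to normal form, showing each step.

  start: add(SSSZ, add(SSZ, add(Z, SSZ)))
  [1] S(add(SSZ, add(SSZ, add(Z, SSZ))))
  [2] S(S(add(SZ, add(SSZ, add(Z, SSZ)))))
  [3] S(S(S(add(Z, add(SSZ, add(Z, SSZ))))))
  [4] S(S(S(add(SSZ, add(Z, SSZ)))))
  [5] S(S(S(S(add(SZ, add(Z, SSZ))))))
  [6] S(S(S(S(S(add(Z, add(Z, SSZ)))))))
  [7] S(S(S(S(S(add(Z, SSZ))))))
  [8] S^7(Z)

Answer: normal form = S^7(Z)  (in 8 steps)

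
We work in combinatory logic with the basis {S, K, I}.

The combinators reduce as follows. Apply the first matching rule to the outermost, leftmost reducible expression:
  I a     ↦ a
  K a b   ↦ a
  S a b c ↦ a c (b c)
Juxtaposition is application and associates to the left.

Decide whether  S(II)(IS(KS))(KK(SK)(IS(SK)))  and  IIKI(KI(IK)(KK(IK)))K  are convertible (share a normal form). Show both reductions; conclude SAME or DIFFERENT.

Term A:
  start: S(II)(IS(KS))(KK(SK)(IS(SK)))
  step 1: II(KK(SK)(IS(SK)))(IS(KS)(KK(SK)(IS(SK))))
  step 2: I(KK(SK)(IS(SK)))(IS(KS)(KK(SK)(IS(SK))))
  step 3: KK(SK)(IS(SK))(IS(KS)(KK(SK)(IS(SK))))
  step 4: K(IS(SK))(IS(KS)(KK(SK)(IS(SK))))
  step 5: IS(SK)
  step 6: S(SK)

Term B:
  start: IIKI(KI(IK)(KK(IK)))K
  step 1: IKI(KI(IK)(KK(IK)))K
  step 2: KI(KI(IK)(KK(IK)))K
  step 3: IK
  step 4: K

Answer: DIFFERENT — A ⇓ S(SK), B ⇓ K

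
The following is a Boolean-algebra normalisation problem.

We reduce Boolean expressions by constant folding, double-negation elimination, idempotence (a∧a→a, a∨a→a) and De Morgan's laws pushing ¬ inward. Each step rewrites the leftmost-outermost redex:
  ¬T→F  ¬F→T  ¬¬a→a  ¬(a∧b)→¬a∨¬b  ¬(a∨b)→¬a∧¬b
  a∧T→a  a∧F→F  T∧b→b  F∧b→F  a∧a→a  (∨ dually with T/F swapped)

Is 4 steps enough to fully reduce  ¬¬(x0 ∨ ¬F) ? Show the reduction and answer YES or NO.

Answer: YES — reaches normal form T in 3 ≤ 4 steps

Derivation:
  start: ¬¬(x0 ∨ ¬F)
  step 1: x0 ∨ ¬F
  step 2: x0 ∨ T
  step 3: T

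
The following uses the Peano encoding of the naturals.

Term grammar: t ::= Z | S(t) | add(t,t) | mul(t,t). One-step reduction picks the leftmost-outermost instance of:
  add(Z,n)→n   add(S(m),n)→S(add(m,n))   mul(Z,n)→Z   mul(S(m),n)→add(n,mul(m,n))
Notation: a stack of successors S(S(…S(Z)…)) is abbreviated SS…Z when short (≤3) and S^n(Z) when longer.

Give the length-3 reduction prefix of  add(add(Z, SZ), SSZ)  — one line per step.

Answer: after 3 steps: SSSZ

Reduction:
  start: add(add(Z, SZ), SSZ)
  step 1: add(SZ, SSZ)
  step 2: S(add(Z, SSZ))
  step 3: SSSZ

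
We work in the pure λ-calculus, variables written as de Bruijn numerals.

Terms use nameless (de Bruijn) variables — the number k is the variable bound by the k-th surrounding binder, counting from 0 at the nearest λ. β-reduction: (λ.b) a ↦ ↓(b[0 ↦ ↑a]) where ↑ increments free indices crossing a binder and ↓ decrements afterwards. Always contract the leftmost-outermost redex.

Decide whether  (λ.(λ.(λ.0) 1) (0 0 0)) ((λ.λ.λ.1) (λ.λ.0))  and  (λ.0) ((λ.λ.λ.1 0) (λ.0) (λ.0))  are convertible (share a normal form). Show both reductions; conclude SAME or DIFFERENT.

Term A:
  start: (λ.(λ.(λ.0) 1) (0 0 0)) ((λ.λ.λ.1) (λ.λ.0))
  [1] (λ.(λ.0) ((λ.λ.λ.1) (λ.λ.0))) ((λ.λ.λ.1) (λ.λ.0) ((λ.λ.λ.1) (λ.λ.0)) ((λ.λ.λ.1) (λ.λ.0)))
  [2] (λ.0) ((λ.λ.λ.1) (λ.λ.0))
  [3] (λ.λ.λ.1) (λ.λ.0)
  [4] λ.λ.1

Term B:
  start: (λ.0) ((λ.λ.λ.1 0) (λ.0) (λ.0))
  [1] (λ.λ.λ.1 0) (λ.0) (λ.0)
  [2] (λ.λ.1 0) (λ.0)
  [3] λ.(λ.0) 0
  [4] λ.0

Answer: DIFFERENT — A ⇓ λ.λ.1, B ⇓ λ.0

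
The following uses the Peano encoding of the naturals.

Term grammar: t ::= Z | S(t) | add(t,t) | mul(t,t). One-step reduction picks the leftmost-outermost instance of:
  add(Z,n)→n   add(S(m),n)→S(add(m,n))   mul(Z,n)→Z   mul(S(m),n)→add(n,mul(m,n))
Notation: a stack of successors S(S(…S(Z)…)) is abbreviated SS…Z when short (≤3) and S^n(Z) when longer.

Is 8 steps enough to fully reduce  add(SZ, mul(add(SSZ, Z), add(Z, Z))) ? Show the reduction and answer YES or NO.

Answer: NO — after 8 steps the term is S(add(add(Z, Z), mul(add(Z, Z), add(Z, Z)))), not yet normal

Working:
  start: add(SZ, mul(add(SSZ, Z), add(Z, Z)))
  [1] S(add(Z, mul(add(SSZ, Z), add(Z, Z))))
  [2] S(mul(add(SSZ, Z), add(Z, Z)))
  [3] S(mul(S(add(SZ, Z)), add(Z, Z)))
  [4] S(add(add(Z, Z), mul(add(SZ, Z), add(Z, Z))))
  [5] S(add(Z, mul(add(SZ, Z), add(Z, Z))))
  [6] S(mul(add(SZ, Z), add(Z, Z)))
  [7] S(mul(S(add(Z, Z)), add(Z, Z)))
  [8] S(add(add(Z, Z), mul(add(Z, Z), add(Z, Z))))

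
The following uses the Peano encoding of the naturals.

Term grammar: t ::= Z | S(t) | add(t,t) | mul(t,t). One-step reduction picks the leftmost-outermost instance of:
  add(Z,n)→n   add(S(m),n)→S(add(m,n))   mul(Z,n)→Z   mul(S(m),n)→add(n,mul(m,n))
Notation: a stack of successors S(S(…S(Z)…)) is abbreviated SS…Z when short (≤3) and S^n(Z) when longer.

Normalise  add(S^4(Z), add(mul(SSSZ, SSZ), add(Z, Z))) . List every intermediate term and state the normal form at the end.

  start: add(S^4(Z), add(mul(SSSZ, SSZ), add(Z, Z)))
  →1  S(add(SSSZ, add(mul(SSSZ, SSZ), add(Z, Z))))
  →2  S(S(add(SSZ, add(mul(SSSZ, SSZ), add(Z, Z)))))
  →3  S(S(S(add(SZ, add(mul(SSSZ, SSZ), add(Z, Z))))))
  →4  S(S(S(S(add(Z, add(mul(SSSZ, SSZ), add(Z, Z)))))))
  →5  S(S(S(S(add(mul(SSSZ, SSZ), add(Z, Z))))))
  →6  S(S(S(S(add(add(SSZ, mul(SSZ, SSZ)), add(Z, Z))))))
  →7  S(S(S(S(add(S(add(SZ, mul(SSZ, SSZ))), add(Z, Z))))))
  →8  S(S(S(S(S(add(add(SZ, mul(SSZ, SSZ)), add(Z, Z)))))))
  →9  S(S(S(S(S(add(S(add(Z, mul(SSZ, SSZ))), add(Z, Z)))))))
  →10  S(S(S(S(S(S(add(add(Z, mul(SSZ, SSZ)), add(Z, Z))))))))
  →11  S(S(S(S(S(S(add(mul(SSZ, SSZ), add(Z, Z))))))))
  →12  S(S(S(S(S(S(add(add(SSZ, mul(SZ, SSZ)), add(Z, Z))))))))
  →13  S(S(S(S(S(S(add(S(add(SZ, mul(SZ, SSZ))), add(Z, Z))))))))
  →14  S(S(S(S(S(S(S(add(add(SZ, mul(SZ, SSZ)), add(Z, Z)))))))))
  →15  S(S(S(S(S(S(S(add(S(add(Z, mul(SZ, SSZ))), add(Z, Z)))))))))
  →16  S(S(S(S(S(S(S(S(add(add(Z, mul(SZ, SSZ)), add(Z, Z))))))))))
  →17  S(S(S(S(S(S(S(S(add(mul(SZ, SSZ), add(Z, Z))))))))))
  →18  S(S(S(S(S(S(S(S(add(add(SSZ, mul(Z, SSZ)), add(Z, Z))))))))))
  →19  S(S(S(S(S(S(S(S(add(S(add(SZ, mul(Z, SSZ))), add(Z, Z))))))))))
  →20  S(S(S(S(S(S(S(S(S(add(add(SZ, mul(Z, SSZ)), add(Z, Z)))))))))))
  →21  S(S(S(S(S(S(S(S(S(add(S(add(Z, mul(Z, SSZ))), add(Z, Z)))))))))))
  →22  S(S(S(S(S(S(S(S(S(S(add(add(Z, mul(Z, SSZ)), add(Z, Z))))))))))))
  →23  S(S(S(S(S(S(S(S(S(S(add(mul(Z, SSZ), add(Z, Z))))))))))))
  →24  S(S(S(S(S(S(S(S(S(S(add(Z, add(Z, Z))))))))))))
  →25  S(S(S(S(S(S(S(S(S(S(add(Z, Z)))))))))))
  →26  S^10(Z)

Answer: normal form = S^10(Z)  (in 26 steps)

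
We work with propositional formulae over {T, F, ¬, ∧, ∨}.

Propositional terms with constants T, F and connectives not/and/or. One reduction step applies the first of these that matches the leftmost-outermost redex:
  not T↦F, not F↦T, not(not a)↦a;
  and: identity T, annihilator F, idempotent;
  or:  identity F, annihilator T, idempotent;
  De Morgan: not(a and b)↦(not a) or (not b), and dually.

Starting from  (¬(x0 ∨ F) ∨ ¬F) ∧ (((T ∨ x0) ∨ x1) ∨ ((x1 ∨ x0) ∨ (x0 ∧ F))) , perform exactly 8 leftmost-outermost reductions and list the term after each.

Answer: after 8 steps: T ∨ ((x1 ∨ x0) ∨ (x0 ∧ F))

Working:
  start: (¬(x0 ∨ F) ∨ ¬F) ∧ (((T ∨ x0) ∨ x1) ∨ ((x1 ∨ x0) ∨ (x0 ∧ F)))
  [1] ((¬x0 ∧ ¬F) ∨ ¬F) ∧ (((T ∨ x0) ∨ x1) ∨ ((x1 ∨ x0) ∨ (x0 ∧ F)))
  [2] ((¬x0 ∧ T) ∨ ¬F) ∧ (((T ∨ x0) ∨ x1) ∨ ((x1 ∨ x0) ∨ (x0 ∧ F)))
  [3] (¬x0 ∨ ¬F) ∧ (((T ∨ x0) ∨ x1) ∨ ((x1 ∨ x0) ∨ (x0 ∧ F)))
  [4] (¬x0 ∨ T) ∧ (((T ∨ x0) ∨ x1) ∨ ((x1 ∨ x0) ∨ (x0 ∧ F)))
  [5] T ∧ (((T ∨ x0) ∨ x1) ∨ ((x1 ∨ x0) ∨ (x0 ∧ F)))
  [6] ((T ∨ x0) ∨ x1) ∨ ((x1 ∨ x0) ∨ (x0 ∧ F))
  [7] (T ∨ x1) ∨ ((x1 ∨ x0) ∨ (x0 ∧ F))
  [8] T ∨ ((x1 ∨ x0) ∨ (x0 ∧ F))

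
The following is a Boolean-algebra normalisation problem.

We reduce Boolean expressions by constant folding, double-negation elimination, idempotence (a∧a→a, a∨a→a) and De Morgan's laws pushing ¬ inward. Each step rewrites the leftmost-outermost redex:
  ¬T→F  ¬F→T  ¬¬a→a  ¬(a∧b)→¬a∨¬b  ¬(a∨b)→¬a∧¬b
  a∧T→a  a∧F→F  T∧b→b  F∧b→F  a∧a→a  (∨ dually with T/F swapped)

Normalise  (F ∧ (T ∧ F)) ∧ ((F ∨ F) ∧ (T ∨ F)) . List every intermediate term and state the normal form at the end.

  start: (F ∧ (T ∧ F)) ∧ ((F ∨ F) ∧ (T ∨ F))
  [1] F ∧ ((F ∨ F) ∧ (T ∨ F))
  [2] F

Answer: normal form = F  (in 2 steps)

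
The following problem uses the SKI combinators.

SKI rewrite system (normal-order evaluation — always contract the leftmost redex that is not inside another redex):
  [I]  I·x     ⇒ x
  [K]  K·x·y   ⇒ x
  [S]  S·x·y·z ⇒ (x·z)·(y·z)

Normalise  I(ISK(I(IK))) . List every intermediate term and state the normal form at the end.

Answer: normal form = SKK  (in 4 steps)

Reduction:
  start: I(ISK(I(IK)))
  [1] ISK(I(IK))
  [2] SK(I(IK))
  [3] SK(IK)
  [4] SKK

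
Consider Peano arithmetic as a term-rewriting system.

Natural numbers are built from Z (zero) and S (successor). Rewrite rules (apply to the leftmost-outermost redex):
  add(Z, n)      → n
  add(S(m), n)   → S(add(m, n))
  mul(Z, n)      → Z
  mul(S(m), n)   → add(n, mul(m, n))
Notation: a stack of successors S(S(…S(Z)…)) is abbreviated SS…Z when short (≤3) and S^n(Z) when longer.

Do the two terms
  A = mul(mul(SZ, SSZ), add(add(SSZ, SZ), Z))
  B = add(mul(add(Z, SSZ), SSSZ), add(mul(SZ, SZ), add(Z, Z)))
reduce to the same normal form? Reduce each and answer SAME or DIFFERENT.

Term A:
  start: mul(mul(SZ, SSZ), add(add(SSZ, SZ), Z))
  →1  mul(add(SSZ, mul(Z, SSZ)), add(add(SSZ, SZ), Z))
  →2  mul(S(add(SZ, mul(Z, SSZ))), add(add(SSZ, SZ), Z))
  →3  add(add(add(SSZ, SZ), Z), mul(add(SZ, mul(Z, SSZ)), add(add(SSZ, SZ), Z)))
  →4  add(add(S(add(SZ, SZ)), Z), mul(add(SZ, mul(Z, SSZ)), add(add(SSZ, SZ), Z)))
  →5  add(S(add(add(SZ, SZ), Z)), mul(add(SZ, mul(Z, SSZ)), add(add(SSZ, SZ), Z)))
  →6  S(add(add(add(SZ, SZ), Z), mul(add(SZ, mul(Z, SSZ)), add(add(SSZ, SZ), Z))))
  →7  S(add(add(S(add(Z, SZ)), Z), mul(add(SZ, mul(Z, SSZ)), add(add(SSZ, SZ), Z))))
  →8  S(add(S(add(add(Z, SZ), Z)), mul(add(SZ, mul(Z, SSZ)), add(add(SSZ, SZ), Z))))
  →9  S(S(add(add(add(Z, SZ), Z), mul(add(SZ, mul(Z, SSZ)), add(add(SSZ, SZ), Z)))))
  →10  S(S(add(add(SZ, Z), mul(add(SZ, mul(Z, SSZ)), add(add(SSZ, SZ), Z)))))
  →11  S(S(add(S(add(Z, Z)), mul(add(SZ, mul(Z, SSZ)), add(add(SSZ, SZ), Z)))))
  →12  S(S(S(add(add(Z, Z), mul(add(SZ, mul(Z, SSZ)), add(add(SSZ, SZ), Z))))))
  →13  S(S(S(add(Z, mul(add(SZ, mul(Z, SSZ)), add(add(SSZ, SZ), Z))))))
  →14  S(S(S(mul(add(SZ, mul(Z, SSZ)), add(add(SSZ, SZ), Z)))))
  →15  S(S(S(mul(S(add(Z, mul(Z, SSZ))), add(add(SSZ, SZ), Z)))))
  →16  S(S(S(add(add(add(SSZ, SZ), Z), mul(add(Z, mul(Z, SSZ)), add(add(SSZ, SZ), Z))))))
  →17  S(S(S(add(add(S(add(SZ, SZ)), Z), mul(add(Z, mul(Z, SSZ)), add(add(SSZ, SZ), Z))))))
  →18  S(S(S(add(S(add(add(SZ, SZ), Z)), mul(add(Z, mul(Z, SSZ)), add(add(SSZ, SZ), Z))))))
  →19  S(S(S(S(add(add(add(SZ, SZ), Z), mul(add(Z, mul(Z, SSZ)), add(add(SSZ, SZ), Z)))))))
  →20  S(S(S(S(add(add(S(add(Z, SZ)), Z), mul(add(Z, mul(Z, SSZ)), add(add(SSZ, SZ), Z)))))))
  →21  S(S(S(S(add(S(add(add(Z, SZ), Z)), mul(add(Z, mul(Z, SSZ)), add(add(SSZ, SZ), Z)))))))
  →22  S(S(S(S(S(add(add(add(Z, SZ), Z), mul(add(Z, mul(Z, SSZ)), add(add(SSZ, SZ), Z))))))))
  →23  S(S(S(S(S(add(add(SZ, Z), mul(add(Z, mul(Z, SSZ)), add(add(SSZ, SZ), Z))))))))
  →24  S(S(S(S(S(add(S(add(Z, Z)), mul(add(Z, mul(Z, SSZ)), add(add(SSZ, SZ), Z))))))))
  →25  S(S(S(S(S(S(add(add(Z, Z), mul(add(Z, mul(Z, SSZ)), add(add(SSZ, SZ), Z)))))))))
  →26  S(S(S(S(S(S(add(Z, mul(add(Z, mul(Z, SSZ)), add(add(SSZ, SZ), Z)))))))))
  →27  S(S(S(S(S(S(mul(add(Z, mul(Z, SSZ)), add(add(SSZ, SZ), Z))))))))
  →28  S(S(S(S(S(S(mul(mul(Z, SSZ), add(add(SSZ, SZ), Z))))))))
  →29  S(S(S(S(S(S(mul(Z, add(add(SSZ, SZ), Z))))))))
  →30  S^6(Z)

Term B:
  start: add(mul(add(Z, SSZ), SSSZ), add(mul(SZ, SZ), add(Z, Z)))
  →1  add(mul(SSZ, SSSZ), add(mul(SZ, SZ), add(Z, Z)))
  →2  add(add(SSSZ, mul(SZ, SSSZ)), add(mul(SZ, SZ), add(Z, Z)))
  →3  add(S(add(SSZ, mul(SZ, SSSZ))), add(mul(SZ, SZ), add(Z, Z)))
  →4  S(add(add(SSZ, mul(SZ, SSSZ)), add(mul(SZ, SZ), add(Z, Z))))
  →5  S(add(S(add(SZ, mul(SZ, SSSZ))), add(mul(SZ, SZ), add(Z, Z))))
  →6  S(S(add(add(SZ, mul(SZ, SSSZ)), add(mul(SZ, SZ), add(Z, Z)))))
  →7  S(S(add(S(add(Z, mul(SZ, SSSZ))), add(mul(SZ, SZ), add(Z, Z)))))
  →8  S(S(S(add(add(Z, mul(SZ, SSSZ)), add(mul(SZ, SZ), add(Z, Z))))))
  →9  S(S(S(add(mul(SZ, SSSZ), add(mul(SZ, SZ), add(Z, Z))))))
  →10  S(S(S(add(add(SSSZ, mul(Z, SSSZ)), add(mul(SZ, SZ), add(Z, Z))))))
  →11  S(S(S(add(S(add(SSZ, mul(Z, SSSZ))), add(mul(SZ, SZ), add(Z, Z))))))
  →12  S(S(S(S(add(add(SSZ, mul(Z, SSSZ)), add(mul(SZ, SZ), add(Z, Z)))))))
  →13  S(S(S(S(add(S(add(SZ, mul(Z, SSSZ))), add(mul(SZ, SZ), add(Z, Z)))))))
  →14  S(S(S(S(S(add(add(SZ, mul(Z, SSSZ)), add(mul(SZ, SZ), add(Z, Z))))))))
  →15  S(S(S(S(S(add(S(add(Z, mul(Z, SSSZ))), add(mul(SZ, SZ), add(Z, Z))))))))
  →16  S(S(S(S(S(S(add(add(Z, mul(Z, SSSZ)), add(mul(SZ, SZ), add(Z, Z)))))))))
  →17  S(S(S(S(S(S(add(mul(Z, SSSZ), add(mul(SZ, SZ), add(Z, Z)))))))))
  →18  S(S(S(S(S(S(add(Z, add(mul(SZ, SZ), add(Z, Z)))))))))
  →19  S(S(S(S(S(S(add(mul(SZ, SZ), add(Z, Z))))))))
  →20  S(S(S(S(S(S(add(add(SZ, mul(Z, SZ)), add(Z, Z))))))))
  →21  S(S(S(S(S(S(add(S(add(Z, mul(Z, SZ))), add(Z, Z))))))))
  →22  S(S(S(S(S(S(S(add(add(Z, mul(Z, SZ)), add(Z, Z)))))))))
  →23  S(S(S(S(S(S(S(add(mul(Z, SZ), add(Z, Z)))))))))
  →24  S(S(S(S(S(S(S(add(Z, add(Z, Z)))))))))
  →25  S(S(S(S(S(S(S(add(Z, Z))))))))
  →26  S^7(Z)

Answer: DIFFERENT — A ⇓ S^6(Z), B ⇓ S^7(Z)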